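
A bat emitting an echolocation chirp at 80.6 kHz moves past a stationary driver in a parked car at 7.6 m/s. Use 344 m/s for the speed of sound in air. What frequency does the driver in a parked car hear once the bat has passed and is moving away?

78.9 kHz

Receding: f₂ = f · v/(v + v_s) = 80.6 × 344/351.6 ≈ 78.9 kHz.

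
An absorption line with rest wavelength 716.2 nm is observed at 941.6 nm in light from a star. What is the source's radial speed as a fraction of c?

λ'/λ₀ = 1.3147 > 1 (redshift), so the source is receding.
λ'/λ₀ = √((1 + β)/(1 − β)) for a receding source ⇒ β = (r² − 1)/(r² + 1) with r = λ'/λ₀.
β = (1.7285 − 1)/(1.7285 + 1) ≈ 0.267.

0.267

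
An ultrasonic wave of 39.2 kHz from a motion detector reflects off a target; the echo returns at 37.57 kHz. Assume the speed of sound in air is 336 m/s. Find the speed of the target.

Double Doppler shift off a moving reflector: f₂ = f₀ · (v + u)/(v − u) (u > 0 toward emitter).
Rearranging, u = v · (f₂ − f₀)/(f₂ + f₀) = 336 × -1.63/76.77 ≈ -7.1 m/s.
So the target is moving at 7.1 m/s away from the emitter.

7.1 m/s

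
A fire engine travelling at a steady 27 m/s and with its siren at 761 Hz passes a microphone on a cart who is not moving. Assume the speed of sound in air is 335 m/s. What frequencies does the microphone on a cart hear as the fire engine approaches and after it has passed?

Approaching: f₁ = f · v/(v − v_s) = 761 × 335/308 ≈ 828 Hz.
Receding: f₂ = f · v/(v + v_s) = 761 × 335/362 ≈ 704 Hz.

828 Hz approaching; 704 Hz receding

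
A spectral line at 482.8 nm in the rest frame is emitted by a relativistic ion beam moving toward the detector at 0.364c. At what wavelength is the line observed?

329.7 nm

Relativistic Doppler for wavelength: λ' = λ₀ · √((1 − β)/(1 + β)).
λ' = 482.8 × √(0.6360/1.3640) = 482.8 × 0.68284 ≈ 329.7 nm.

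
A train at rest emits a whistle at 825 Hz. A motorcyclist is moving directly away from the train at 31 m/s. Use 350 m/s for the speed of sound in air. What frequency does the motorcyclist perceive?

Only the observer moves, away from the source, so f' = f · (v − v_o)/v.
f' = 825 × (350 − 31)/350 = 825 × 319/350 ≈ 752 Hz.

752 Hz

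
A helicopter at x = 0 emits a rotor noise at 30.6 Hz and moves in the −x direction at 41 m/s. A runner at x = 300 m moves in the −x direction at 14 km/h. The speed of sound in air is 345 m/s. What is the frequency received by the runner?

14 km/h = 3.889 m/s.
The observer lies on the +x side, so the source is heading away from the observer and the observer is heading toward the source.
Both move, so f' = f · (v + v_o)/(v + v_s).
f' = 30.6 × (345 + 3.889)/(345 + 41) = 30.6 × 348.89/386 ≈ 27.7 Hz.

27.7 Hz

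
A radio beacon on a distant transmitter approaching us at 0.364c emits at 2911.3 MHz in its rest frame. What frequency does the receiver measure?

4263.5 MHz

Relativistic Doppler for frequency: f' = f₀ · √((1 + β)/(1 − β)).
f' = 2911.3 × √(1.3640/0.6360) = 2911.3 × 1.46446 ≈ 4263.5 MHz.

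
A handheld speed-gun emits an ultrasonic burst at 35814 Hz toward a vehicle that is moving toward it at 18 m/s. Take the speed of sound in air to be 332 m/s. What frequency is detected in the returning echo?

At the vehicle (a moving observer), f₁ = f₀ · (v + u)/v = 35814 × 350/332 ≈ 37756 Hz.
On reflection it acts as a source moving toward the stationary detector: f₂ = f₁ · v/(v − u) = 37756 × 332/314 ≈ 39920 Hz.

39920 Hz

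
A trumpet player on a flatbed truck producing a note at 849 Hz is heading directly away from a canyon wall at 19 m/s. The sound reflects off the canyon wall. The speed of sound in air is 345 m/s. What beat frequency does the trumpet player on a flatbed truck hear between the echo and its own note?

The canyon wall receives the sound from a moving source: f₁ = f₀ · v/(v + v_e) = 849 × 345/364 ≈ 804.7 Hz.
On the return leg the trumpet player on a flatbed truck is a moving observer: f₂ = f₁ · (v − v_e)/v = 804.7 × 326/345 ≈ 760.4 Hz.
Equivalently f₂ = f₀ · (v − v_e)/(v + v_e).
Beat against the emitted tone: |f₂ − f₀| = 2v_e·f₀/(v + v_e) = 2 × 19 × 849/364 ≈ 89 Hz.

89 Hz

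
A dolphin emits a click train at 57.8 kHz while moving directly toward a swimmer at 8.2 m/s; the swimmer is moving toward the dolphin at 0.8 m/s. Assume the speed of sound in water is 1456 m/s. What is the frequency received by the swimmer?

58.2 kHz

General Doppler shift: f' = f · (v + v_o)/(v − v_s).
f' = 57.8 × (1456 + 0.8)/(1456 − 8.2) = 57.8 × 1456.8/1447.8 ≈ 58.2 kHz.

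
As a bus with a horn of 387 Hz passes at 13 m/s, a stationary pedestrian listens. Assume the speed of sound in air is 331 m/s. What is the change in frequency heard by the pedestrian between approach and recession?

30.4 Hz

Approaching: f₁ = f · v/(v − v_s) = 387 × 331/318 ≈ 402.8 Hz.
Receding: f₂ = f · v/(v + v_s) = 387 × 331/344 ≈ 372.4 Hz.
Drop: f₁ − f₂ = 2f·v·v_s/(v² − v_s²) = 2 × 387 × 331 × 13/(331² − 13²) ≈ 30.4 Hz.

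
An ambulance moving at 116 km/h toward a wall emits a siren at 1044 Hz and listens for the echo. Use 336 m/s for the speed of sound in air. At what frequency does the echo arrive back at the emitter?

116 km/h = 32.22 m/s.
The wall receives the sound from a moving source: f₁ = f₀ · v/(v − v_e) = 1044 × 336/303.78 ≈ 1155 Hz.
On the return leg the ambulance is a moving observer: f₂ = f₁ · (v + v_e)/v = 1155 × 368.22/336 ≈ 1265 Hz.

1265 Hz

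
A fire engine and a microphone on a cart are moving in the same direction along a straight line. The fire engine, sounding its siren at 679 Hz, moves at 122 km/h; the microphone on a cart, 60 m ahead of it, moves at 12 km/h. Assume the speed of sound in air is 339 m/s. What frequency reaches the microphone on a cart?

747 Hz

122 km/h = 33.89 m/s; 12 km/h = 3.333 m/s.
The microphone on a cart is ahead, so the fire engine is moving toward it while the microphone on a cart is moving away from the fire engine.
With source approaching and observer receding, f' = f · (v − v_o)/(v − v_s).
f' = 679 × (339 − 3.333)/(339 − 33.89) = 679 × 335.67/305.11 ≈ 747 Hz.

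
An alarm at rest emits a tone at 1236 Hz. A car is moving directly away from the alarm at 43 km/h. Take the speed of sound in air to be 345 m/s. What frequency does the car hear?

43 km/h = 11.94 m/s.
Moving observer, stationary source: f' = f · (v − v_o)/v.
f' = 1236 × (345 − 11.94)/345 = 1236 × 333.06/345 ≈ 1193 Hz.

1193 Hz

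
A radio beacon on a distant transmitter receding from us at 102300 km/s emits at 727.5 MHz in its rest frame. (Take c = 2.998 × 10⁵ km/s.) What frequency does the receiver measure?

β = v/c = 102300/299800 = 0.3412.
Relativistic Doppler for frequency: f' = f₀ · √((1 − β)/(1 + β)).
f' = 727.5 × √(0.6588/1.3412) = 727.5 × 0.70084 ≈ 509.9 MHz.

509.9 MHz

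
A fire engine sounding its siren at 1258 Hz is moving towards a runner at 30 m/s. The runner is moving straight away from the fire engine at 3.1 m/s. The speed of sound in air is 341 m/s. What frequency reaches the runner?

Both move, so f' = f · (v − v_o)/(v − v_s).
f' = 1258 × (341 − 3.1)/(341 − 30) = 1258 × 337.9/311 ≈ 1367 Hz.

1367 Hz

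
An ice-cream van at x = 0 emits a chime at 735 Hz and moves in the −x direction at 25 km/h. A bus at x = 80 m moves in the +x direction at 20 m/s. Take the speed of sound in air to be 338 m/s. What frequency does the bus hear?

25 km/h = 6.944 m/s.
The observer lies on the +x side, so the source is heading away from the observer and the observer is heading away from the source.
Both move, so f' = f · (v − v_o)/(v + v_s).
f' = 735 × (338 − 20)/(338 + 6.944) = 735 × 318/344.94 ≈ 678 Hz.

678 Hz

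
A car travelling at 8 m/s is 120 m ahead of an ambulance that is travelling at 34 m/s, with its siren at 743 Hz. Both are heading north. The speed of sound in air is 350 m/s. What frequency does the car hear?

The car is ahead, so the ambulance is moving toward it while the car is moving away from the ambulance.
Both move, so f' = f · (v − v_o)/(v − v_s).
f' = 743 × (350 − 8)/(350 − 34) = 743 × 342/316 ≈ 804 Hz.

804 Hz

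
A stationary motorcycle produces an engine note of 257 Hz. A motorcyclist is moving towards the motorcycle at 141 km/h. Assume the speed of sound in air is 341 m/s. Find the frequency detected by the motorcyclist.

141 km/h = 39.17 m/s.
Only the observer moves, toward the source, so f' = f · (v + v_o)/v.
f' = 257 × (341 + 39.17)/341 = 257 × 380.17/341 ≈ 287 Hz.

287 Hz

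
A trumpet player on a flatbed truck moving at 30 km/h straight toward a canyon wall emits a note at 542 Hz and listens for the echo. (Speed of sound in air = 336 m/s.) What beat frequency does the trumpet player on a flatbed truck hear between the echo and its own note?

30 km/h = 8.333 m/s.
The canyon wall receives the sound from a moving source: f₁ = f₀ · v/(v − v_e) = 542 × 336/327.67 ≈ 555.8 Hz.
On the return leg the trumpet player on a flatbed truck is a moving observer: f₂ = f₁ · (v + v_e)/v = 555.8 × 344.33/336 ≈ 569.6 Hz.
Equivalently f₂ = f₀ · (v + v_e)/(v − v_e).
Beat against the emitted tone: |f₂ − f₀| = 2v_e·f₀/(v − v_e) = 2 × 8.333 × 542/327.67 ≈ 27.6 Hz.

27.6 Hz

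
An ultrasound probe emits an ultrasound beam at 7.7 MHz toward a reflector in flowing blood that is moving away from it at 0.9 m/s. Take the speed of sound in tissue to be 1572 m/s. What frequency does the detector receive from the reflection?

7.691 MHz

The reflector in flowing blood first receives the wave as a moving observer: f₁ = f₀ · (v − u)/v = 7.7 × (1572 − 0.9)/1572 ≈ 7.696 MHz.
The reflection then acts as a moving source: f₂ = f₁ · v/(v + u) ≈ 7.691 MHz.
Equivalently f₂ = f₀ · (v − u)/(v + u).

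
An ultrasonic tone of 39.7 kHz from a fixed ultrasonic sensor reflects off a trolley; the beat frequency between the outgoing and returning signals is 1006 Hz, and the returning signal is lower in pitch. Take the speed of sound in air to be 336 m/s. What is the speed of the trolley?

Double Doppler shift off a moving reflector: f₂ = f₀ · (v + u)/(v − u) (u > 0 toward emitter).
Returning signal is lower, so f₂ = f₀ − Δf = 39700 − 1006 = 38694 Hz.
Rearranging, u = v · (f₂ − f₀)/(f₂ + f₀) = 336 × -1006/78394 ≈ -4.3 m/s.
So the trolley is moving at 4.3 m/s away from the emitter.

4.3 m/s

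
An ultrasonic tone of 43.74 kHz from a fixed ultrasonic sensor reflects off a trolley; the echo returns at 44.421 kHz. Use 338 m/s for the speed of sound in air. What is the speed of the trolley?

2.61 m/s

Double Doppler shift off a moving reflector: f₂ = f₀ · (v + u)/(v − u) (u > 0 toward emitter).
Rearranging, u = v · (f₂ − f₀)/(f₂ + f₀) = 338 × 0.681/88.161 ≈ 2.61 m/s.
So the trolley is moving at 2.61 m/s toward the emitter.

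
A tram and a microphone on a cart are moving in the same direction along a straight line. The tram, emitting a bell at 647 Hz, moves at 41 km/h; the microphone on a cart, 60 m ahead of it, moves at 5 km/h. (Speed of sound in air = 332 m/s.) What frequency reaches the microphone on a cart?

41 km/h = 11.39 m/s; 5 km/h = 1.389 m/s.
The microphone on a cart is ahead, so the tram is moving toward it while the microphone on a cart is moving away from the tram.
General Doppler shift: f' = f · (v − v_o)/(v − v_s).
f' = 647 × (332 − 1.389)/(332 − 11.39) = 647 × 330.61/320.61 ≈ 667 Hz.

667 Hz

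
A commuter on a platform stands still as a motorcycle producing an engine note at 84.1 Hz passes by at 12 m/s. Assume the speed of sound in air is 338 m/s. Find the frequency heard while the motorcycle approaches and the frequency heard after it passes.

Approaching: f₁ = f · v/(v − v_s) = 84.1 × 338/326 ≈ 87 Hz.
Receding: f₂ = f · v/(v + v_s) = 84.1 × 338/350 ≈ 81 Hz.

87 Hz approaching; 81 Hz receding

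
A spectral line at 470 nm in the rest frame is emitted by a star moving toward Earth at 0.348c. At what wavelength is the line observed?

326.9 nm

Relativistic Doppler for wavelength: λ' = λ₀ · √((1 − β)/(1 + β)).
λ' = 470 × √(0.6520/1.3480) = 470 × 0.69547 ≈ 326.9 nm.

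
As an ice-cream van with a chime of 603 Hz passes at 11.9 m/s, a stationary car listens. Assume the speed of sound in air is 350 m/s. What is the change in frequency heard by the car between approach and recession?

41.1 Hz

Approaching: f₁ = f · v/(v − v_s) = 603 × 350/338.1 ≈ 624.2 Hz.
Receding: f₂ = f · v/(v + v_s) = 603 × 350/361.9 ≈ 583.2 Hz.
Drop: f₁ − f₂ = 2f·v·v_s/(v² − v_s²) = 2 × 603 × 350 × 11.9/(350² − 11.9²) ≈ 41.1 Hz.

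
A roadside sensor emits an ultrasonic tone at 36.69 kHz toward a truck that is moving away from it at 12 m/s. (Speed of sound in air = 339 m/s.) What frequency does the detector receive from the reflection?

At the truck (a moving observer), f₁ = f₀ · (v − u)/v = 36.69 × 327/339 ≈ 35.4 kHz.
On reflection it acts as a source moving away from the stationary detector: f₂ = f₁ · v/(v + u) = 35.4 × 339/351 ≈ 34.2 kHz.

34.2 kHz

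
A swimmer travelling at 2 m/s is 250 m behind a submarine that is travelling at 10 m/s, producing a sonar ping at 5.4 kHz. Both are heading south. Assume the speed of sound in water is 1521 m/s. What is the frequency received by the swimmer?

5.37 kHz

The swimmer is behind, so the submarine is moving away from it while the swimmer is moving toward the submarine.
General Doppler shift: f' = f · (v + v_o)/(v + v_s).
f' = 5.4 × (1521 + 2)/(1521 + 10) = 5.4 × 1523/1531 ≈ 5.37 kHz.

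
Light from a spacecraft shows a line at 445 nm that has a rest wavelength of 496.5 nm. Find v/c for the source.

0.109c

λ'/λ₀ = 0.8963 < 1 (blueshift), so the source is approaching.
λ'/λ₀ = √((1 − β)/(1 + β)) for an approaching source ⇒ β = (1 − r²)/(1 + r²) with r = λ'/λ₀.
β = (1 − 0.8033)/(1 + 0.8033) ≈ 0.109.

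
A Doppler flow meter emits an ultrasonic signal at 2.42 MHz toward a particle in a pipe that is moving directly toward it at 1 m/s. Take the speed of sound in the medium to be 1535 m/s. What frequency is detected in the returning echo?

2.423 MHz

At the particle in a pipe (a moving observer), f₁ = f₀ · (v + u)/v = 2.42 × 1536/1535 ≈ 2.422 MHz.
The reflection then acts as a moving source: f₂ = f₁ · v/(v − u) ≈ 2.423 MHz.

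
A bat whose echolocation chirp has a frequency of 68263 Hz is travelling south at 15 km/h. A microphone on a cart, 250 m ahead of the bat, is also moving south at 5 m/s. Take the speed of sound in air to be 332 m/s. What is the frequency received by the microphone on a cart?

15 km/h = 4.167 m/s.
The microphone on a cart is ahead, so the bat is moving toward it while the microphone on a cart is moving away from the bat.
Both move, so f' = f · (v − v_o)/(v − v_s).
f' = 68263 × (332 − 5)/(332 − 4.167) = 68263 × 327/327.83 ≈ 68089 Hz.

68089 Hz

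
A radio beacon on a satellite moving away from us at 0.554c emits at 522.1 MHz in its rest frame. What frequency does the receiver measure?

279.7 MHz

Relativistic Doppler for frequency: f' = f₀ · √((1 − β)/(1 + β)).
f' = 522.1 × √(0.4460/1.5540) = 522.1 × 0.53573 ≈ 279.7 MHz.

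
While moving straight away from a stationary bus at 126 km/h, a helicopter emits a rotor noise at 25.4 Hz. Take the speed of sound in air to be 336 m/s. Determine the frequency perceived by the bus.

126 km/h = 35 m/s.
Moving source, stationary observer: f' = f · v/(v + v_s) since the source is receding.
f' = 25.4 × 336/(336 + 35) = 25.4 × 336/371 ≈ 23.0 Hz.

23.0 Hz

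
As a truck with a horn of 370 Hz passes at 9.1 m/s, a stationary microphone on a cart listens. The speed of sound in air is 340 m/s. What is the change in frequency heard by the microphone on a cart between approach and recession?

Approaching: f₁ = f · v/(v − v_s) = 370 × 340/330.9 ≈ 380.2 Hz.
Receding: f₂ = f · v/(v + v_s) = 370 × 340/349.1 ≈ 360.4 Hz.
Drop: f₁ − f₂ = 2f·v·v_s/(v² − v_s²) = 2 × 370 × 340 × 9.1/(340² − 9.1²) ≈ 19.8 Hz.

19.8 Hz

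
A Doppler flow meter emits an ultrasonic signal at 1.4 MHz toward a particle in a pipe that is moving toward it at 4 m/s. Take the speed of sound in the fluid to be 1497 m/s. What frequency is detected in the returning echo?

At the particle in a pipe (a moving observer), f₁ = f₀ · (v + u)/v = 1.4 × 1501/1497 ≈ 1.4037 MHz.
The reflection then acts as a moving source: f₂ = f₁ · v/(v − u) ≈ 1.4075 MHz.

1.4075 MHz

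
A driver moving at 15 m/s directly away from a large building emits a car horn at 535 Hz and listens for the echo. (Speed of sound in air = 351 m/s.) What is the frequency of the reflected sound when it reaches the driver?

491 Hz

The large building receives the sound from a moving source: f₁ = f₀ · v/(v + v_e) = 535 × 351/366 ≈ 513 Hz.
On the return leg the driver is a moving observer: f₂ = f₁ · (v − v_e)/v = 513 × 336/351 ≈ 491 Hz.
Equivalently f₂ = f₀ · (v − v_e)/(v + v_e).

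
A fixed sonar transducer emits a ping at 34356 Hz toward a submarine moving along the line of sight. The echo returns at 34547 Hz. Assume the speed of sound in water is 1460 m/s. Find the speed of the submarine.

Double Doppler shift off a moving reflector: f₂ = f₀ · (v + u)/(v − u) (u > 0 toward emitter).
Rearranging, u = v · (f₂ − f₀)/(f₂ + f₀) = 1460 × 191/68903 ≈ 4.0 m/s.
So the submarine is moving at 4.0 m/s toward the emitter.

4.0 m/s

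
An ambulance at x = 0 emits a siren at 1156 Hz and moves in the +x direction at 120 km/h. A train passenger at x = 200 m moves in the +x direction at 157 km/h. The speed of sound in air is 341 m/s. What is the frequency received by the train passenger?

120 km/h = 33.33 m/s; 157 km/h = 43.61 m/s.
The observer lies on the +x side, so the source is heading toward the observer and the observer is heading away from the source.
General Doppler shift: f' = f · (v − v_o)/(v − v_s).
f' = 1156 × (341 − 43.61)/(341 − 33.33) = 1156 × 297.39/307.67 ≈ 1117 Hz.

1117 Hz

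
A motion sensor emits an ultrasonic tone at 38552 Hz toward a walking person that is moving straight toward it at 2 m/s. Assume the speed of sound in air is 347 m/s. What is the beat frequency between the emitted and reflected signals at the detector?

At the walking person (a moving observer), f₁ = f₀ · (v + u)/v = 38552 × 349/347 ≈ 38774 Hz.
The reflection then acts as a moving source: f₂ = f₁ · v/(v − u) ≈ 38999 Hz.
Beat frequency: |f₂ − f₀| = 2u·f₀/(v − u) = 2 × 2 × 38552/345 ≈ 447 Hz.

447 Hz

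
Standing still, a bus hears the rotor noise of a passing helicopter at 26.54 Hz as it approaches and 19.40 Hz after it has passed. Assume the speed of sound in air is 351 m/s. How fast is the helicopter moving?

f₁/f₂ = (v + v_s)/(v − v_s), so v_s = v · (f₁ − f₂)/(f₁ + f₂).
v_s = 351 × (26.54 − 19.40)/(26.54 + 19.40) = 351 × 7.14/45.94 ≈ 55 m/s.

55 m/s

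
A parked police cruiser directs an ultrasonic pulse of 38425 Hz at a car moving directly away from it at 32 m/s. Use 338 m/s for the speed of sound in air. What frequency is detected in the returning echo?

At the car (a moving observer), f₁ = f₀ · (v − u)/v = 38425 × 306/338 ≈ 34787 Hz.
The reflection then acts as a moving source: f₂ = f₁ · v/(v + u) ≈ 31779 Hz.
Equivalently f₂ = f₀ · (v − u)/(v + u).

31779 Hz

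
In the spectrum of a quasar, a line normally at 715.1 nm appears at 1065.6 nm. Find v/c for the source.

λ'/λ₀ = 1.4901 > 1 (redshift), so the source is receding.
λ'/λ₀ = √((1 + β)/(1 − β)) for a receding source ⇒ β = (r² − 1)/(r² + 1) with r = λ'/λ₀.
β = (2.2205 − 1)/(2.2205 + 1) ≈ 0.379.

0.379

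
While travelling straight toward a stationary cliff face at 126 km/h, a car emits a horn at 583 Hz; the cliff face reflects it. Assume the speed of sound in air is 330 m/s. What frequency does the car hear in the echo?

126 km/h = 35 m/s.
The cliff face receives the sound from a moving source: f₁ = f₀ · v/(v − v_e) = 583 × 330/295 ≈ 652 Hz.
On the return leg the car is a moving observer: f₂ = f₁ · (v + v_e)/v = 652 × 365/330 ≈ 721 Hz.

721 Hz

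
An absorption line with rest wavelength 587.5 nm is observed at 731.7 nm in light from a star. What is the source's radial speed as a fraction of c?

λ'/λ₀ = 1.2454 > 1 (redshift), so the source is receding.
λ'/λ₀ = √((1 + β)/(1 − β)) for a receding source ⇒ β = (r² − 1)/(r² + 1) with r = λ'/λ₀.
β = (1.5511 − 1)/(1.5511 + 1) ≈ 0.216.

0.216c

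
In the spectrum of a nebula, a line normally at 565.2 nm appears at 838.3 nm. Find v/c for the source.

λ'/λ₀ = 1.4832 > 1 (redshift), so the source is receding.
λ'/λ₀ = √((1 + β)/(1 − β)) for a receding source ⇒ β = (r² − 1)/(r² + 1) with r = λ'/λ₀.
β = (2.1999 − 1)/(2.1999 + 1) ≈ 0.375.

0.375c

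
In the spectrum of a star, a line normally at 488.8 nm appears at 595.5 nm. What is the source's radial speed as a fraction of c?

λ'/λ₀ = 1.2183 > 1 (redshift), so the source is receding.
λ'/λ₀ = √((1 + β)/(1 − β)) for a receding source ⇒ β = (r² − 1)/(r² + 1) with r = λ'/λ₀.
β = (1.4842 − 1)/(1.4842 + 1) ≈ 0.195.

0.195c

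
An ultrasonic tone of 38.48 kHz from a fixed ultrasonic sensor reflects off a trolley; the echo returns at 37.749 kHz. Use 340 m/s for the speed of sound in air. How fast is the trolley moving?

3.3 m/s

Double Doppler shift off a moving reflector: f₂ = f₀ · (v + u)/(v − u) (u > 0 toward emitter).
Rearranging, u = v · (f₂ − f₀)/(f₂ + f₀) = 340 × -0.731/76.229 ≈ -3.3 m/s.
So the trolley is moving at 3.3 m/s away from the emitter.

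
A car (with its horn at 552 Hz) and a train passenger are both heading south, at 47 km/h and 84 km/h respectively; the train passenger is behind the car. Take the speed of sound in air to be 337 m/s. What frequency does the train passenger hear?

568 Hz

47 km/h = 13.06 m/s; 84 km/h = 23.33 m/s.
The train passenger is behind, so the car is moving away from it while the train passenger is moving toward the car.
General Doppler shift: f' = f · (v + v_o)/(v + v_s).
f' = 552 × (337 + 23.33)/(337 + 13.06) = 552 × 360.33/350.06 ≈ 568 Hz.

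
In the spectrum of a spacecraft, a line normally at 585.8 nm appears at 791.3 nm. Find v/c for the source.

0.292c

λ'/λ₀ = 1.3508 > 1 (redshift), so the source is receding.
λ'/λ₀ = √((1 + β)/(1 − β)) for a receding source ⇒ β = (r² − 1)/(r² + 1) with r = λ'/λ₀.
β = (1.8247 − 1)/(1.8247 + 1) ≈ 0.292.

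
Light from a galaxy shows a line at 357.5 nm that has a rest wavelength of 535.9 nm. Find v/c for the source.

λ'/λ₀ = 0.6671 < 1 (blueshift), so the source is approaching.
λ'/λ₀ = √((1 − β)/(1 + β)) for an approaching source ⇒ β = (1 − r²)/(1 + r²) with r = λ'/λ₀.
β = (1 − 0.4450)/(1 + 0.4450) ≈ 0.384.

0.384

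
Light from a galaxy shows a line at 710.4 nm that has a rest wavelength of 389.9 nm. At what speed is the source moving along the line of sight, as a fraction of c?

0.537

λ'/λ₀ = 1.8220 > 1 (redshift), so the source is receding.
λ'/λ₀ = √((1 + β)/(1 − β)) for a receding source ⇒ β = (r² − 1)/(r² + 1) with r = λ'/λ₀.
β = (3.3197 − 1)/(3.3197 + 1) ≈ 0.537.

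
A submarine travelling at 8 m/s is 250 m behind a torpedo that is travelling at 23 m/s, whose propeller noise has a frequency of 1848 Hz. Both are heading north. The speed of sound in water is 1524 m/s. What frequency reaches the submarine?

1830 Hz

The submarine is behind, so the torpedo is moving away from it while the submarine is moving toward the torpedo.
With source receding and observer approaching, f' = f · (v + v_o)/(v + v_s).
f' = 1848 × (1524 + 8)/(1524 + 23) = 1848 × 1532/1547 ≈ 1830 Hz.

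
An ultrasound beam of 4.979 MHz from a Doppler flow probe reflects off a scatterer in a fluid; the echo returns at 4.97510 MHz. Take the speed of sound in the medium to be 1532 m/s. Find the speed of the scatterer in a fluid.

Double Doppler shift off a moving reflector: f₂ = f₀ · (v + u)/(v − u) (u > 0 toward emitter).
Rearranging, u = v · (f₂ − f₀)/(f₂ + f₀) = 1532 × -0.00390/9.95410 ≈ -0.60 m/s.
So the scatterer in a fluid is moving at 0.60 m/s away from the emitter.

0.60 m/s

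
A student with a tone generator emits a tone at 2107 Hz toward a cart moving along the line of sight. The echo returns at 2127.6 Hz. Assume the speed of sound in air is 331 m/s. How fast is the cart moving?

Double Doppler shift off a moving reflector: f₂ = f₀ · (v + u)/(v − u) (u > 0 toward emitter).
Rearranging, u = v · (f₂ − f₀)/(f₂ + f₀) = 331 × 20.6/4234.6 ≈ 1.61 m/s.
So the cart is moving at 1.61 m/s toward the emitter.

1.61 m/s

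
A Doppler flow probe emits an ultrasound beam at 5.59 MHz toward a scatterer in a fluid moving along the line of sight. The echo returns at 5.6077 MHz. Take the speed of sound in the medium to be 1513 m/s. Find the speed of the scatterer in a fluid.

Double Doppler shift off a moving reflector: f₂ = f₀ · (v + u)/(v − u) (u > 0 toward emitter).
Rearranging, u = v · (f₂ − f₀)/(f₂ + f₀) = 1513 × 0.0177/11.1977 ≈ 2.39 m/s.
So the scatterer in a fluid is moving at 2.39 m/s toward the emitter.

2.39 m/s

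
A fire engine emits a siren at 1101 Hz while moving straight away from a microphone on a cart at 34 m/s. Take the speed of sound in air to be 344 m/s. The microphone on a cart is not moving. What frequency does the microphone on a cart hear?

Only the source moves, away from the listener, so f' = f · v/(v + v_s).
f' = 1101 × 344/(344 + 34) = 1101 × 344/378 ≈ 1002 Hz.

1002 Hz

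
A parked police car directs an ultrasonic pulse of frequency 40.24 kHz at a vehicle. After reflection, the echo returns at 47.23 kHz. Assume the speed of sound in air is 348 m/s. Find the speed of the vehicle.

28 m/s

Double Doppler shift off a moving reflector: f₂ = f₀ · (v + u)/(v − u) (u > 0 toward emitter).
Rearranging, u = v · (f₂ − f₀)/(f₂ + f₀) = 348 × 6.99/87.47 ≈ 28 m/s.
So the vehicle is moving at 28 m/s toward the emitter.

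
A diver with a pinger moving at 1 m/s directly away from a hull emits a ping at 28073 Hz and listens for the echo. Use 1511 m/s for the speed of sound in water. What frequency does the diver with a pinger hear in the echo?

28036 Hz

The hull receives the sound from a moving source: f₁ = f₀ · v/(v + v_e) = 28073 × 1511/1512 ≈ 28054 Hz.
On the return leg the diver with a pinger is a moving observer: f₂ = f₁ · (v − v_e)/v = 28054 × 1510/1511 ≈ 28036 Hz.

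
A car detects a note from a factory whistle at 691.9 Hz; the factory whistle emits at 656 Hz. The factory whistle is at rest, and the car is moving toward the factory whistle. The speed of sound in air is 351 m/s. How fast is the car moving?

f' = f · (v + v_o)/v ⇒ v_o = v · |f'/f − 1|.
v_o = 351 × |691.9/656 − 1| = 351 × 0.05473 ≈ 19.2 m/s.

19.2 m/s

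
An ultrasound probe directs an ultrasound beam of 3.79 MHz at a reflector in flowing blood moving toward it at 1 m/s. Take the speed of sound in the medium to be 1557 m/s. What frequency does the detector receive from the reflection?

The reflector in flowing blood first receives the wave as a moving observer: f₁ = f₀ · (v + u)/v = 3.79 × (1557 + 1)/1557 ≈ 3.792 MHz.
On reflection it acts as a source moving toward the stationary detector: f₂ = f₁ · v/(v − u) = 3.792 × 1557/1556 ≈ 3.795 MHz.

3.795 MHz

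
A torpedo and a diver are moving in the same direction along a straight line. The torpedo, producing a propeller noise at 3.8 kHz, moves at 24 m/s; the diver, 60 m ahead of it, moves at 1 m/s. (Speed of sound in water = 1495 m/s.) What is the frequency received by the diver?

3.86 kHz

The diver is ahead, so the torpedo is moving toward it while the diver is moving away from the torpedo.
General Doppler shift: f' = f · (v − v_o)/(v − v_s).
f' = 3.8 × (1495 − 1)/(1495 − 24) = 3.8 × 1494/1471 ≈ 3.86 kHz.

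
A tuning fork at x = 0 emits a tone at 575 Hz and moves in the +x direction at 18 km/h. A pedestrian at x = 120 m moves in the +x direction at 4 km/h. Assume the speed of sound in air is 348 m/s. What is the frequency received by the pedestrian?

582 Hz

18 km/h = 5 m/s; 4 km/h = 1.111 m/s.
The observer lies on the +x side, so the source is heading toward the observer and the observer is heading away from the source.
Both move, so f' = f · (v − v_o)/(v − v_s).
f' = 575 × (348 − 1.111)/(348 − 5) = 575 × 346.89/343 ≈ 582 Hz.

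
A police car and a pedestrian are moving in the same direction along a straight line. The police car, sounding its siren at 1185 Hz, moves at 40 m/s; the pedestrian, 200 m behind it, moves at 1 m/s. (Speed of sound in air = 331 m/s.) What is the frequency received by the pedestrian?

The pedestrian is behind, so the police car is moving away from it while the pedestrian is moving toward the police car.
General Doppler shift: f' = f · (v + v_o)/(v + v_s).
f' = 1185 × (331 + 1)/(331 + 40) = 1185 × 332/371 ≈ 1060 Hz.

1060 Hz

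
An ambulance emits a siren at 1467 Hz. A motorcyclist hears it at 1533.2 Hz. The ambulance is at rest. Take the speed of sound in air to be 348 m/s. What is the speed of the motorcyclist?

f' > f, so the motorcyclist is approaching.
f' = f · (v + v_o)/v ⇒ v_o = v · |f'/f − 1|.
v_o = 348 × |1533.2/1467 − 1| = 348 × 0.04513 ≈ 15.7 m/s.

15.7 m/s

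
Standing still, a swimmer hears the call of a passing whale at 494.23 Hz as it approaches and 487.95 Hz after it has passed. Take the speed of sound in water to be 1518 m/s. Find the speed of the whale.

9.7 m/s

f₁/f₂ = (v + v_s)/(v − v_s), so v_s = v · (f₁ − f₂)/(f₁ + f₂).
v_s = 1518 × (494.23 − 487.95)/(494.23 + 487.95) = 1518 × 6.28/982.18 ≈ 9.7 m/s.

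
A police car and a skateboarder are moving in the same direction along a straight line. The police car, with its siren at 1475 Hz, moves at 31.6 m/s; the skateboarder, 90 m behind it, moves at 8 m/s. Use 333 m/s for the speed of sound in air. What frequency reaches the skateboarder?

1380 Hz

The skateboarder is behind, so the police car is moving away from it while the skateboarder is moving toward the police car.
General Doppler shift: f' = f · (v + v_o)/(v + v_s).
f' = 1475 × (333 + 8)/(333 + 31.6) = 1475 × 341/364.6 ≈ 1380 Hz.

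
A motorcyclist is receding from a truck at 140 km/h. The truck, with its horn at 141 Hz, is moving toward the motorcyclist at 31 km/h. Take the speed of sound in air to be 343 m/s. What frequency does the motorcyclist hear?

31 km/h = 8.611 m/s; 140 km/h = 38.89 m/s.
With source approaching and observer receding, f' = f · (v − v_o)/(v − v_s).
f' = 141 × (343 − 38.89)/(343 − 8.611) = 141 × 304.11/334.39 ≈ 128 Hz.

128 Hz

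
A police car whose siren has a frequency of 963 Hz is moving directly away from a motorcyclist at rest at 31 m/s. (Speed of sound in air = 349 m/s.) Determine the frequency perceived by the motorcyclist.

884 Hz

Only the source moves, away from the listener, so f' = f · v/(v + v_s).
f' = 963 × 349/(349 + 31) = 963 × 349/380 ≈ 884 Hz.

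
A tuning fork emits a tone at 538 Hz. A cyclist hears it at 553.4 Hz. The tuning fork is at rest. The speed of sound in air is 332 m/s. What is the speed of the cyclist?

9.5 m/s

f' > f, so the cyclist is approaching.
f' = f · (v + v_o)/v ⇒ v_o = v · |f'/f − 1|.
v_o = 332 × |553.4/538 − 1| = 332 × 0.02862 ≈ 9.5 m/s.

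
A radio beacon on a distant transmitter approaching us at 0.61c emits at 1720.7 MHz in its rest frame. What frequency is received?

3496.1 MHz

Relativistic Doppler for frequency: f' = f₀ · √((1 + β)/(1 − β)).
f' = 1720.7 × √(1.6100/0.3900) = 1720.7 × 2.03180 ≈ 3496.1 MHz.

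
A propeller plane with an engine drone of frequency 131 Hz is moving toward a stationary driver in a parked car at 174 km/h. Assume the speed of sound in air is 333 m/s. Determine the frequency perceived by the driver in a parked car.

153 Hz

174 km/h = 48.33 m/s.
Moving source, stationary observer: f' = f · v/(v − v_s) since the source is approaching.
f' = 131 × 333/(333 − 48.33) = 131 × 333/284.7 ≈ 153 Hz.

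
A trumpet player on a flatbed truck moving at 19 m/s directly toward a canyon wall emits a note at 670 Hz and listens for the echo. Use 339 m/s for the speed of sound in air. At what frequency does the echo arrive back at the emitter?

750 Hz

The canyon wall receives the sound from a moving source: f₁ = f₀ · v/(v − v_e) = 670 × 339/320 ≈ 710 Hz.
On the return leg the trumpet player on a flatbed truck is a moving observer: f₂ = f₁ · (v + v_e)/v = 710 × 358/339 ≈ 750 Hz.
Equivalently f₂ = f₀ · (v + v_e)/(v − v_e).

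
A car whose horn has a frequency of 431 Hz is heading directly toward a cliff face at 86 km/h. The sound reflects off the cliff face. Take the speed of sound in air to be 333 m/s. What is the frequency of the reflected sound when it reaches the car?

498 Hz

86 km/h = 23.89 m/s.
The cliff face receives the sound from a moving source: f₁ = f₀ · v/(v − v_e) = 431 × 333/309.11 ≈ 464 Hz.
On the return leg the car is a moving observer: f₂ = f₁ · (v + v_e)/v = 464 × 356.89/333 ≈ 498 Hz.
Equivalently f₂ = f₀ · (v + v_e)/(v − v_e).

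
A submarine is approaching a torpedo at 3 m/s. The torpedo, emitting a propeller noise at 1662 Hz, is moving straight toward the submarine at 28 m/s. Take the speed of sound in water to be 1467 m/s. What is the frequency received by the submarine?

1698 Hz

With source approaching and observer approaching, f' = f · (v + v_o)/(v − v_s).
f' = 1662 × (1467 + 3)/(1467 − 28) = 1662 × 1470/1439 ≈ 1698 Hz.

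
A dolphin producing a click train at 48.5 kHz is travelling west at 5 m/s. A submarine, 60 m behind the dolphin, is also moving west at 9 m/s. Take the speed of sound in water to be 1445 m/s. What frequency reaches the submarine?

48.6 kHz

The submarine is behind, so the dolphin is moving away from it while the submarine is moving toward the dolphin.
With source receding and observer approaching, f' = f · (v + v_o)/(v + v_s).
f' = 48.5 × (1445 + 9)/(1445 + 5) = 48.5 × 1454/1450 ≈ 48.6 kHz.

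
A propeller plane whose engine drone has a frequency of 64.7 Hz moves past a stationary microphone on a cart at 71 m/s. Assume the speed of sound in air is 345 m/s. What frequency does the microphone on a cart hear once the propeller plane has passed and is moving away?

Receding: f₂ = f · v/(v + v_s) = 64.7 × 345/416 ≈ 54 Hz.

54 Hz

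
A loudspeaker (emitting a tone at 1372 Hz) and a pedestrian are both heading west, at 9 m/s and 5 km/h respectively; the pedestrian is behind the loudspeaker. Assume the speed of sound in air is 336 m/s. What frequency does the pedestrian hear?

1342 Hz

5 km/h = 1.389 m/s.
The pedestrian is behind, so the loudspeaker is moving away from it while the pedestrian is moving toward the loudspeaker.
Both move, so f' = f · (v + v_o)/(v + v_s).
f' = 1372 × (336 + 1.389)/(336 + 9) = 1372 × 337.39/345 ≈ 1342 Hz.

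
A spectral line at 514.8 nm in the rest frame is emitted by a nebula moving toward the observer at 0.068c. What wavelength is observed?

Relativistic Doppler for wavelength: λ' = λ₀ · √((1 − β)/(1 + β)).
λ' = 514.8 × √(0.9320/1.0680) = 514.8 × 0.93416 ≈ 480.9 nm.

480.9 nm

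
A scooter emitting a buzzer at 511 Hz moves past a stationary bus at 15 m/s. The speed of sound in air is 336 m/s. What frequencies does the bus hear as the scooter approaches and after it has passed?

535 Hz approaching; 489 Hz receding

Approaching: f₁ = f · v/(v − v_s) = 511 × 336/321 ≈ 535 Hz.
Receding: f₂ = f · v/(v + v_s) = 511 × 336/351 ≈ 489 Hz.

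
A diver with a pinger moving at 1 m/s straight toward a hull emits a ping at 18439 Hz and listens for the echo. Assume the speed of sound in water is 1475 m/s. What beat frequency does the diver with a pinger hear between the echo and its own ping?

25.0 Hz

The hull receives the sound from a moving source: f₁ = f₀ · v/(v − v_e) = 18439 × 1475/1474 ≈ 18451.5 Hz.
On the return leg the diver with a pinger is a moving observer: f₂ = f₁ · (v + v_e)/v = 18451.5 × 1476/1475 ≈ 18464.0 Hz.
Equivalently f₂ = f₀ · (v + v_e)/(v − v_e).
Beat against the emitted tone: |f₂ − f₀| = 2v_e·f₀/(v − v_e) = 2 × 1 × 18439/1474 ≈ 25.0 Hz.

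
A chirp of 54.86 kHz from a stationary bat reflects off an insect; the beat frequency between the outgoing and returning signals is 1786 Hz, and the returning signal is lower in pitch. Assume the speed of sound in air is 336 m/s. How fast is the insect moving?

Double Doppler shift off a moving reflector: f₂ = f₀ · (v + u)/(v − u) (u > 0 toward emitter).
Returning signal is lower, so f₂ = f₀ − Δf = 54860 − 1786 = 53074 Hz.
Rearranging, u = v · (f₂ − f₀)/(f₂ + f₀) = 336 × -1786/107934 ≈ -5.6 m/s.
So the insect is moving at 5.6 m/s away from the emitter.

5.6 m/s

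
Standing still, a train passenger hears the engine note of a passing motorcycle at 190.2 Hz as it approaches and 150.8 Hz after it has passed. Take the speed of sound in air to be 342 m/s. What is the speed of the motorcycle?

40 m/s

f₁/f₂ = (v + v_s)/(v − v_s), so v_s = v · (f₁ − f₂)/(f₁ + f₂).
v_s = 342 × (190.2 − 150.8)/(190.2 + 150.8) = 342 × 39.4/341.0 ≈ 40 m/s.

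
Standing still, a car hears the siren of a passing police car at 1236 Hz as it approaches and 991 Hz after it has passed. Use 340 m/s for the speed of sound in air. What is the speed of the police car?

f₁/f₂ = (v + v_s)/(v − v_s), so v_s = v · (f₁ − f₂)/(f₁ + f₂).
v_s = 340 × (1236 − 991)/(1236 + 991) = 340 × 245/2227 ≈ 37 m/s.

37 m/s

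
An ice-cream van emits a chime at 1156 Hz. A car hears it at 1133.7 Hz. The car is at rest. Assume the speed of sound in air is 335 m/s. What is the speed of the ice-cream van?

f' < f, so the ice-cream van is receding.
f' = f · v/(v + v_s) ⇒ v_s = v · |1 − f/f'|.
v_s = 335 × |1 − 1156/1133.7| = 335 × 0.01967 ≈ 6.6 m/s.

6.6 m/s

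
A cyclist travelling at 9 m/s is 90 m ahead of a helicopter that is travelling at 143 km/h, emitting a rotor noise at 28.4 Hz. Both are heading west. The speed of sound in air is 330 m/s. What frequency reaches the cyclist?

143 km/h = 39.72 m/s.
The cyclist is ahead, so the helicopter is moving toward it while the cyclist is moving away from the helicopter.
General Doppler shift: f' = f · (v − v_o)/(v − v_s).
f' = 28.4 × (330 − 9)/(330 − 39.72) = 28.4 × 321/290.28 ≈ 31.4 Hz.

31.4 Hz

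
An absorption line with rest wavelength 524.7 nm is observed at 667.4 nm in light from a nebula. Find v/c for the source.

λ'/λ₀ = 1.2720 > 1 (redshift), so the source is receding.
λ'/λ₀ = √((1 + β)/(1 − β)) for a receding source ⇒ β = (r² − 1)/(r² + 1) with r = λ'/λ₀.
β = (1.6179 − 1)/(1.6179 + 1) ≈ 0.236.

0.236c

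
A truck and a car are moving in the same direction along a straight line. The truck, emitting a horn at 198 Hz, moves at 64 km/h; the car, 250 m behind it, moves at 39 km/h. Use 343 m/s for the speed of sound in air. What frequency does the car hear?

64 km/h = 17.78 m/s; 39 km/h = 10.83 m/s.
The car is behind, so the truck is moving away from it while the car is moving toward the truck.
With source receding and observer approaching, f' = f · (v + v_o)/(v + v_s).
f' = 198 × (343 + 10.83)/(343 + 17.78) = 198 × 353.83/360.78 ≈ 194 Hz.

194 Hz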